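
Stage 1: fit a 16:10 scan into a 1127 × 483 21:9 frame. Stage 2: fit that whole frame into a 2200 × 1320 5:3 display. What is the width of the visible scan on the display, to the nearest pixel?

First fit — 16:10 into 1127×483 spans the height: 772.80 × 483.00.
Second fit — the 21:9 canvas into 2200×1320 spans the width: 2200.00 × 942.86 (×1.9521 from 1127×483).
The scan scales with it: width 772.80 × 1.9521 ≈ 1508.57.

1509 px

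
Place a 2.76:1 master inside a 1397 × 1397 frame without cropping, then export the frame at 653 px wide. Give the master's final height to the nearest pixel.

In the 1397×1397 frame the master fills the width: height = 1397 / 2.760 ≈ 506.16 px.
Scaling 1397 → 653 is ×0.4674, so the height becomes 506.16 × 0.4674 ≈ 236.59 px.

237 px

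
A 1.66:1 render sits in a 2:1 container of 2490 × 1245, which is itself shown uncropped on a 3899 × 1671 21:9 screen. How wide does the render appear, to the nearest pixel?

2774 px

1.66:1 in 2490×1245: fills the height, so the render is 2066.70 × 1245.00.
Second fit — the 2:1 canvas into 3899×1671 spans the height: 3342.00 × 1671.00 (×1.3422 from 2490×1245).
The render scales with it: width 2066.70 × 1.3422 ≈ 2773.86.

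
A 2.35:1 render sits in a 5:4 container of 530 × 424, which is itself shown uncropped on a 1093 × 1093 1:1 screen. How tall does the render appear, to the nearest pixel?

First fit — 2.35:1 into 530×424 spans the width: 530.00 × 225.53.
5:4 in 1093×1093: fills the width, so the intermediate becomes 1093.00 × 874.40 — a scale of ×2.0623.
The render scales with it: height 225.53 × 2.0623 ≈ 465.11.

465 px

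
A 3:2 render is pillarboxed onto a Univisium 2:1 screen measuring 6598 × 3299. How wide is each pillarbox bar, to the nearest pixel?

3:2 (1.500) < Univisium 2:1 (2.000), so the render fills the height.
That makes the image 4948.50 px wide (3299 × 3/2).
6598 − 4948.50 = 1649.50 px of bars (824.75 each).

825 px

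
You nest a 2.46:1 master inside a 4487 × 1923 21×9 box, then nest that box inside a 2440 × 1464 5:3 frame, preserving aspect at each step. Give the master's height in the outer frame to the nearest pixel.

First fit — 2.46:1 into 4487×1923 spans the width: 4487.00 × 1823.98.
Second fit — the 21×9 canvas into 2440×1464 spans the width: 2440.00 × 1045.71 (×0.5438 from 4487×1923).
Applying the same ×0.5438: 1823.98 → 991.87.

992 px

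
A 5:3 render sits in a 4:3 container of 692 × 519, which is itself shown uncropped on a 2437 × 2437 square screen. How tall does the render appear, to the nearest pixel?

Inside the 692×519 canvas the render is width-limited at 692.00 × 415.20.
The 4:3 canvas is width-limited in 2437×2437, giving 2437.00 × 1827.75; scale factor 3.5217.
So the render's height is 415.20 × 3.5217 ≈ 1462.20.

1462 px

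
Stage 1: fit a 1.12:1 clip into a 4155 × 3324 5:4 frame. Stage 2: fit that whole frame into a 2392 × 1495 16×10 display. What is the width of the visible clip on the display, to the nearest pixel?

1674 px

First fit — 1.12:1 into 4155×3324 spans the height: 3722.88 × 3324.00.
Second fit — the 5:4 canvas into 2392×1495 spans the height: 1868.75 × 1495.00 (×0.4498 from 4155×3324).
So the clip's width is 3722.88 × 0.4498 ≈ 1674.40.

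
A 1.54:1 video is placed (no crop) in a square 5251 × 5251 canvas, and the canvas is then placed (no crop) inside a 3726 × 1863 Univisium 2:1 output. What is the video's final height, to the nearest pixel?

Inside the 5251×5251 canvas the video is width-limited at 5251.00 × 3409.74.
square in 3726×1863: fills the height, so the intermediate becomes 1863.00 × 1863.00 — a scale of ×0.3548.
So the video's height is 3409.74 × 0.3548 ≈ 1209.74.

1210 px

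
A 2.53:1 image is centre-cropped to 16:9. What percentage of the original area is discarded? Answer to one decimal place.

16:9 is narrower than 2.53:1, so the crop keeps the full height and trims the width.
Area ratio = (1.778)/(2.530) = 70.27%; the remaining 29.73% is cropped out.

29.7%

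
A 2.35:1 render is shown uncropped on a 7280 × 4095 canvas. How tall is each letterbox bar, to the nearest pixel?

Since 2.350 > 1.778, the render is width-limited.
Content height = 7280 / 2.350 ≈ 3097.87 px.
4095 − 3097.87 = 997.13 px of bars (498.56 each).

499 px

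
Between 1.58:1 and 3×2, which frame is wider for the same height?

1.58 and 3×2 = 1.5; 1.58 > 1.5.

1.58:1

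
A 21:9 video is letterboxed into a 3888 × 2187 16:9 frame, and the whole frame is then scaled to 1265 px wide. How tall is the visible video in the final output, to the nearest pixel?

542 px

Fitted into 3888×2187, the video spans the width; its height is 3888 × 9/21 ≈ 1666.29 px.
Resizing to 1265 px wide multiplies everything by 0.3254: 1666.29 → 542.14 px.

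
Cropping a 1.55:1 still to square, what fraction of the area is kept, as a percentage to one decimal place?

Going from 1.55:1 to square means cutting width while keeping height.
Fraction kept = (1.000)/(1.550) ≈ 64.52%.

64.5%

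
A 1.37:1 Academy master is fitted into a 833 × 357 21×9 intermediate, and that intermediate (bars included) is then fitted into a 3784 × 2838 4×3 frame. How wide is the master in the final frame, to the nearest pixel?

1.37:1 Academy in 833×357: fills the height, so the master is 489.09 × 357.00.
21×9 in 3784×2838: fills the width, so the intermediate becomes 3784.00 × 1621.71 — a scale of ×4.5426.
Applying the same ×4.5426: 489.09 → 2221.75.

2222 px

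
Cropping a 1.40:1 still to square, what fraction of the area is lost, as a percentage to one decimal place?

square is narrower than 1.40:1, so the crop keeps the full height and trims the width.
(1.000)/(1.400) ≈ 0.714 of the area survives, leaving 28.57% discarded.

28.6%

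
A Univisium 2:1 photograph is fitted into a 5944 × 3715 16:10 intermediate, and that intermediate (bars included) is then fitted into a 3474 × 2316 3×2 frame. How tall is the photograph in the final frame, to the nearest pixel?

1737 px

Inside the 5944×3715 canvas the photograph is width-limited at 5944.00 × 2972.00.
16:10 in 3474×2316: fills the width, so the intermediate becomes 3474.00 × 2171.25 — a scale of ×0.5845.
Applying the same ×0.5845: 2972.00 → 1737.00.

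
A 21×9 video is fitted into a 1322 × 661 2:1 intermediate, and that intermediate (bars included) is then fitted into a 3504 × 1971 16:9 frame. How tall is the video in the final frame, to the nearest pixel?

21×9 in 1322×661: fills the width, so the video is 1322.00 × 566.57.
2:1 in 3504×1971: fills the width, so the intermediate becomes 3504.00 × 1752.00 — a scale of ×2.6505.
So the video's height is 566.57 × 2.6505 ≈ 1501.71.

1502 px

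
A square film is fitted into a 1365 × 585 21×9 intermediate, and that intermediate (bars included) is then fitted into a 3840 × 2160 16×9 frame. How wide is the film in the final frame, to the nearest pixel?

1646 px

First fit — square into 1365×585 spans the height: 585.00 × 585.00.
The 21×9 canvas is width-limited in 3840×2160, giving 3840.00 × 1645.71; scale factor 2.8132.
The film scales with it: width 585.00 × 2.8132 ≈ 1645.71.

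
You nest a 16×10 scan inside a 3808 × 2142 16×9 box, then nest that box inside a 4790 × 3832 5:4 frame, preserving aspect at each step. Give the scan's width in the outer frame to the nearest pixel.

First fit — 16×10 into 3808×2142 spans the height: 3427.20 × 2142.00.
The 16×9 canvas is width-limited in 4790×3832, giving 4790.00 × 2694.38; scale factor 1.2579.
So the scan's width is 3427.20 × 1.2579 ≈ 4311.00.

4311 px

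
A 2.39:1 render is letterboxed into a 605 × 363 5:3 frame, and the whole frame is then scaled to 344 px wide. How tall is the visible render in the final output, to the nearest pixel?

In the 605×363 frame the render fills the width: height = 605 / 2.390 ≈ 253.14 px.
Resizing to 344 px wide multiplies everything by 0.5686: 253.14 → 143.93 px.

144 px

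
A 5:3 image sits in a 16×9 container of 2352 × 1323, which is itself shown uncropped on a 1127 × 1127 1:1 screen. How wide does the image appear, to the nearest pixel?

5:3 in 2352×1323: fills the height, so the image is 2205.00 × 1323.00.
Second fit — the 16×9 canvas into 1127×1127 spans the width: 1127.00 × 633.94 (×0.4792 from 2352×1323).
Applying the same ×0.4792: 2205.00 → 1056.56.

1057 px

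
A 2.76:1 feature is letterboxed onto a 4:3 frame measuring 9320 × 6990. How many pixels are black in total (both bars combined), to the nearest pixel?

33674916 pixels

2.76:1 (2.760) > 4:3 (1.333), so the feature fills the width.
That makes the image 3376.8116 px tall (9320 / 2.760).
Black = 6990 − 3376.8116 = 3613.1884 px.
Bar area = 3613.1884 × 9320 ≈ 33674916 px.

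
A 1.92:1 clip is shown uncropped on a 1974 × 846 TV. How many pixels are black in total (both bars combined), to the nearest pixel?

1.92:1 (1.920) < 21:9 (2.333), so the clip fills the height.
Content width = 846 × 1.920 ≈ 1624.3200 px.
1974 − 1624.3200 = 349.6800 px of bars.
Bar area = 349.6800 × 846 ≈ 295829 px.

295829 pixels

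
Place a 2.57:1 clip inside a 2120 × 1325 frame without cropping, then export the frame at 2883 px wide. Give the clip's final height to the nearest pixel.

At 2120×1325 the clip is width-limited, so height = 2120 / 2.570 ≈ 824.90 px.
The frame scales by 2883/2120 = 1.3599; 824.90 × 1.3599 ≈ 1121.79 px.

1122 px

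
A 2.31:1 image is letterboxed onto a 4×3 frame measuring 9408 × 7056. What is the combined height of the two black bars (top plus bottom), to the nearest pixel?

2.31:1 is wider than 4×3, so it spans the full width.
That makes the image 4072.73 px tall (9408 / 2.310).
7056 − 4072.73 = 2983.27 px of bars.

2983 px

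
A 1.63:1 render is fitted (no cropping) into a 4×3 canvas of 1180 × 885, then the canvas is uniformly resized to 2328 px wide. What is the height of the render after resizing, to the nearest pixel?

In the 1180×885 frame the render fills the width: height = 1180 / 1.630 ≈ 723.93 px.
Resizing to 2328 px wide multiplies everything by 1.9729: 723.93 → 1428.22 px.

1428 px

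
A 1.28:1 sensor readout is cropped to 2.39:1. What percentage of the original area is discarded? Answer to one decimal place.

2.39:1 is wider than 1.28:1, so the crop keeps the full width and trims the height.
Fraction kept = (1.280)/(2.390) ≈ 53.56%, so 46.44% is lost.

46.4%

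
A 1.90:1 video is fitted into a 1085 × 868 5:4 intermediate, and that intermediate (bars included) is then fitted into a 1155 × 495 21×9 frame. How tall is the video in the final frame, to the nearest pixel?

326 px

1.90:1 in 1085×868: fills the width, so the video is 1085.00 × 571.05.
Second fit — the 5:4 canvas into 1155×495 spans the height: 618.75 × 495.00 (×0.5703 from 1085×868).
The video scales with it: height 571.05 × 0.5703 ≈ 325.66.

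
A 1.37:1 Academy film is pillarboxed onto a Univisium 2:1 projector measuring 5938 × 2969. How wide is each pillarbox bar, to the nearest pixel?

1.37:1 Academy (1.370) < Univisium 2:1 (2.000), so the film fills the height.
That makes the image 4067.53 px wide (2969 × 1.370).
Black = 5938 − 4067.53 = 1870.47 px, or 935.24 per bar.

935 px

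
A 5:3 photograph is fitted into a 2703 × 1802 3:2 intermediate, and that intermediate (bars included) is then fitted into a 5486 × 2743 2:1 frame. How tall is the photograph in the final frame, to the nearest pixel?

Inside the 2703×1802 canvas the photograph is width-limited at 2703.00 × 1621.80.
Second fit — the 3:2 canvas into 5486×2743 spans the height: 4114.50 × 2743.00 (×1.5222 from 2703×1802).
So the photograph's height is 1621.80 × 1.5222 ≈ 2468.70.

2469 px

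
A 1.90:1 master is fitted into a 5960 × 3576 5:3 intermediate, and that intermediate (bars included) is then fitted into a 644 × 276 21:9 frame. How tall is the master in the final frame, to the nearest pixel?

242 px

Inside the 5960×3576 canvas the master is width-limited at 5960.00 × 3136.84.
The 5:3 canvas is height-limited in 644×276, giving 460.00 × 276.00; scale factor 0.0772.
The master scales with it: height 3136.84 × 0.0772 ≈ 242.11.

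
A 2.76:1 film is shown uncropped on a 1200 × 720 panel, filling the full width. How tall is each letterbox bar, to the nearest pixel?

143 px

That makes the image 434.78 px tall (1200 / 2.760).
Black = 720 − 434.78 = 285.22 px, or 142.61 per bar.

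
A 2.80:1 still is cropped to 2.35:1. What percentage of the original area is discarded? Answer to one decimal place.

2.35:1 is narrower than 2.80:1, so the crop keeps the full height and trims the width.
(2.350)/(2.800) ≈ 0.839 of the area survives, leaving 16.07% discarded.

16.1%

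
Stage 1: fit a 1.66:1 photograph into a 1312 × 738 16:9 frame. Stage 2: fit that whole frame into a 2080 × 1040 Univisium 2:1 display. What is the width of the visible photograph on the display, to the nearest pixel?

Inside the 1312×738 canvas the photograph is height-limited at 1225.08 × 738.00.
The 16:9 canvas is height-limited in 2080×1040, giving 1848.89 × 1040.00; scale factor 1.4092.
The photograph scales with it: width 1225.08 × 1.4092 ≈ 1726.40.

1726 px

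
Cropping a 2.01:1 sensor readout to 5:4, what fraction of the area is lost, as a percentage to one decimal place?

The height stays; only width is cut (since 5:4 is narrower than 2.01:1).
(1.250)/(2.010) ≈ 0.622 of the area survives, leaving 37.81% discarded.

37.8%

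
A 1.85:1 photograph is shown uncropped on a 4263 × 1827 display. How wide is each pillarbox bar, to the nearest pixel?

442 px

Since 1.850 < 2.333, the photograph is height-limited.
Content width = 1827 × 1.850 ≈ 3379.95 px.
4263 − 3379.95 = 883.05 px of bars (441.52 each).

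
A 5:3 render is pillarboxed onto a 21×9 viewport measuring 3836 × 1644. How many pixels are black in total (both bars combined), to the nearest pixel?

Since 1.667 < 2.333, the render is height-limited.
The render is 1644 × 5/3 ≈ 2740.0000 px wide.
Black = 3836 − 2740.0000 = 1096.0000 px.
That's 1096.0000 × 1644 ≈ 1801824 black pixels.

1801824 pixels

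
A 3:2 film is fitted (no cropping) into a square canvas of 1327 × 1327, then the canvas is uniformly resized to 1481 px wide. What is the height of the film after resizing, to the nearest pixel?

987 px

In the 1327×1327 frame the film fills the width: height = 1327 × 2/3 ≈ 884.67 px.
Scaling 1327 → 1481 is ×1.1161, so the height becomes 884.67 × 1.1161 ≈ 987.33 px.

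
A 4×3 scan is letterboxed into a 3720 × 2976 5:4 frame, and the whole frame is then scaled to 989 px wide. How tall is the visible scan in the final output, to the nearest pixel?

742 px

At 3720×2976 the scan is width-limited, so height = 3720 × 3/4 ≈ 2790.00 px.
Resizing to 989 px wide multiplies everything by 0.2659: 2790.00 → 741.75 px.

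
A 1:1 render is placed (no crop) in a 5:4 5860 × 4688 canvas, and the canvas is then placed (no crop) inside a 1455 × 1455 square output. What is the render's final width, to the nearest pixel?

Inside the 5860×4688 canvas the render is height-limited at 4688.00 × 4688.00.
The 5:4 canvas is width-limited in 1455×1455, giving 1455.00 × 1164.00; scale factor 0.2483.
So the render's width is 4688.00 × 0.2483 ≈ 1164.00.

1164 px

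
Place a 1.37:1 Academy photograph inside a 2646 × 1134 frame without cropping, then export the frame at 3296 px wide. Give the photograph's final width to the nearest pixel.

1935 px

Fitted into 2646×1134, the photograph spans the height; its width is 1134 × 1.370 ≈ 1553.58 px.
Resizing to 3296 px wide multiplies everything by 1.2457: 1553.58 → 1935.22 px.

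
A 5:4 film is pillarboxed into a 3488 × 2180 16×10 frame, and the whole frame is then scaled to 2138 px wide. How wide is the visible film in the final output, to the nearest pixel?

Fitted into 3488×2180, the film spans the height; its width is 2180 × 5/4 ≈ 2725.00 px.
The frame scales by 2138/3488 = 0.6130; 2725.00 × 0.6130 ≈ 1670.31 px.

1670 px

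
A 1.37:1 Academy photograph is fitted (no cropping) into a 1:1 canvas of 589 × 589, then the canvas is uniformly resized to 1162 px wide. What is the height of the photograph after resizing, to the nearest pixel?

848 px

Fitted into 589×589, the photograph spans the width; its height is 589 / 1.370 ≈ 429.93 px.
Resizing to 1162 px wide multiplies everything by 1.9728: 429.93 → 848.18 px.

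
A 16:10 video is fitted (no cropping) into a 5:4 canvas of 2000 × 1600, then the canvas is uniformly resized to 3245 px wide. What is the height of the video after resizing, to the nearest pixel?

2028 px

At 2000×1600 the video is width-limited, so height = 2000 × 10/16 ≈ 1250.00 px.
The frame scales by 3245/2000 = 1.6225; 1250.00 × 1.6225 ≈ 2028.12 px.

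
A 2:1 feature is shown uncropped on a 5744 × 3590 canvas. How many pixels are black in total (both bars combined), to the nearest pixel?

4124192 pixels

2:1 (2.000) > 16×10 (1.600), so the feature fills the width.
Content height = 5744 × 1/2 ≈ 2872.0000 px.
Leftover height: 3590 − 2872.0000 = 718.0000 px.
Across the 5744-px span: 718.0000 × 5744 ≈ 4124192 px.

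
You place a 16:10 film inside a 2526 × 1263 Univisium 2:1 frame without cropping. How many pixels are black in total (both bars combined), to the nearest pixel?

Since 1.600 < 2.000, the film is height-limited.
The film is 1263 × 16/10 ≈ 2020.8000 px wide.
Leftover width: 2526 − 2020.8000 = 505.2000 px.
That's 505.2000 × 1263 ≈ 638068 black pixels.

638068 pixels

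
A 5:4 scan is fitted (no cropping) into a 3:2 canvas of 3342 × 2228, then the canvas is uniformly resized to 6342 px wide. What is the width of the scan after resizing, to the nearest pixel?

In the 3342×2228 frame the scan fills the height: width = 2228 × 5/4 ≈ 2785.00 px.
The frame scales by 6342/3342 = 1.8977; 2785.00 × 1.8977 ≈ 5285.00 px.

5285 px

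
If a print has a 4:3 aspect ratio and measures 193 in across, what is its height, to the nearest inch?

193 / 4 × 3 = 144.75.

145 in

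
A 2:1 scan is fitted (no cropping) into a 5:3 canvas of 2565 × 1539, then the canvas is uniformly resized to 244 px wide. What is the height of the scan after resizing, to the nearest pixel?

At 2565×1539 the scan is width-limited, so height = 2565 × 1/2 ≈ 1282.50 px.
Resizing to 244 px wide multiplies everything by 0.0951: 1282.50 → 122.00 px.

122 px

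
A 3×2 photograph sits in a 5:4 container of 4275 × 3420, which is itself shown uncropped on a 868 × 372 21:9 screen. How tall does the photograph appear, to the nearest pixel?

Inside the 4275×3420 canvas the photograph is width-limited at 4275.00 × 2850.00.
Second fit — the 5:4 canvas into 868×372 spans the height: 465.00 × 372.00 (×0.1088 from 4275×3420).
So the photograph's height is 2850.00 × 0.1088 ≈ 310.00.

310 px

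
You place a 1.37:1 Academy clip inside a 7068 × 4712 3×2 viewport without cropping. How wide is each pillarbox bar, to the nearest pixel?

306 px

1.37:1 Academy (1.370) < 3×2 (1.500), so the clip fills the height.
Content width = 4712 × 1.370 ≈ 6455.44 px.
Black = 7068 − 6455.44 = 612.56 px, or 306.28 per bar.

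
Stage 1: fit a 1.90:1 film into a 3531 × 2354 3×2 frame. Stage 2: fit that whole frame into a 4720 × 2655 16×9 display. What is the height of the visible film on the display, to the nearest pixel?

2096 px

Inside the 3531×2354 canvas the film is width-limited at 3531.00 × 1858.42.
Second fit — the 3×2 canvas into 4720×2655 spans the height: 3982.50 × 2655.00 (×1.1279 from 3531×2354).
Applying the same ×1.1279: 1858.42 → 2096.05.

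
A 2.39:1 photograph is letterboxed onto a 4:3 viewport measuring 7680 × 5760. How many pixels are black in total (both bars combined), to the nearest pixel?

19557972 pixels

2.39:1 (2.390) > 4:3 (1.333), so the photograph fills the width.
The photograph is 7680 / 2.390 ≈ 3213.3891 px tall.
Black = 5760 − 3213.3891 = 2546.6109 px.
Bar area = 2546.6109 × 7680 ≈ 19557972 px.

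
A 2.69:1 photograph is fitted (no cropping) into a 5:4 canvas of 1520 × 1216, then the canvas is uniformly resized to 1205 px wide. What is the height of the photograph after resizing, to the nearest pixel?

448 px

At 1520×1216 the photograph is width-limited, so height = 1520 / 2.690 ≈ 565.06 px.
Scaling 1520 → 1205 is ×0.7928, so the height becomes 565.06 × 0.7928 ≈ 447.96 px.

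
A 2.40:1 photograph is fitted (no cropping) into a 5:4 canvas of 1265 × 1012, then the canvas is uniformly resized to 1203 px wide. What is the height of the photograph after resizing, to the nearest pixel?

501 px

In the 1265×1012 frame the photograph fills the width: height = 1265 / 2.400 ≈ 527.08 px.
Resizing to 1203 px wide multiplies everything by 0.9510: 527.08 → 501.25 px.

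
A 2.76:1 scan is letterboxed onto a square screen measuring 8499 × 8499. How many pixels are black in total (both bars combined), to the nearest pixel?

Since 2.760 > 1.000, the scan is width-limited.
The scan is 8499 / 2.760 ≈ 3079.3478 px tall.
Black = 8499 − 3079.3478 = 5419.6522 px.
Across the 8499-px span: 5419.6522 × 8499 ≈ 46061624 px.

46061624 pixels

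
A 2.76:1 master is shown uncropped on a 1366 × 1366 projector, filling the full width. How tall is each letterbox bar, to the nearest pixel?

436 px

That makes the image 494.93 px tall (1366 / 2.760).
1366 − 494.93 = 871.07 px of bars (435.54 each).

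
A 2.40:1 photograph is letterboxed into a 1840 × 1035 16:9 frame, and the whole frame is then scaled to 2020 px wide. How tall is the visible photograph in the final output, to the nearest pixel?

842 px

In the 1840×1035 frame the photograph fills the width: height = 1840 / 2.400 ≈ 766.67 px.
Resizing to 2020 px wide multiplies everything by 1.0978: 766.67 → 841.67 px.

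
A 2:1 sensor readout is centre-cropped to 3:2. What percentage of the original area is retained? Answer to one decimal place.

75.0%

Going from 2:1 to 3:2 means cutting width while keeping height.
(1.500)/(2.000) ≈ 0.750 of the area survives.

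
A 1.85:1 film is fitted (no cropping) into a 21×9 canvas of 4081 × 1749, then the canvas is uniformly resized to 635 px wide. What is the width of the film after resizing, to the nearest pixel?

503 px

At 4081×1749 the film is height-limited, so width = 1749 × 1.850 ≈ 3235.65 px.
The frame scales by 635/4081 = 0.1556; 3235.65 × 0.1556 ≈ 503.46 px.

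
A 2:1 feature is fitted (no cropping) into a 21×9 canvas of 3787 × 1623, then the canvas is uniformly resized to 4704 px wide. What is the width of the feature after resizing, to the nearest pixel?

4032 px

At 3787×1623 the feature is height-limited, so width = 1623 × 2/1 ≈ 3246.00 px.
Scaling 3787 → 4704 is ×1.2421, so the width becomes 3246.00 × 1.2421 ≈ 4032.00 px.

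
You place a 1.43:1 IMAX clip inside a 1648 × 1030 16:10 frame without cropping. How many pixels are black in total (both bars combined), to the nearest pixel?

180353 pixels

1.43:1 IMAX (1.430) < 16:10 (1.600), so the clip fills the height.
That makes the image 1472.9000 px wide (1030 × 1.430).
Black = 1648 − 1472.9000 = 175.1000 px.
Bar area = 175.1000 × 1030 ≈ 180353 px.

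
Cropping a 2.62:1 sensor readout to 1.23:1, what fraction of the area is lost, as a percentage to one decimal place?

53.1%

1.23:1 is narrower than 2.62:1, so the crop keeps the full height and trims the width.
(1.230)/(2.620) ≈ 0.469 of the area survives, leaving 53.05% discarded.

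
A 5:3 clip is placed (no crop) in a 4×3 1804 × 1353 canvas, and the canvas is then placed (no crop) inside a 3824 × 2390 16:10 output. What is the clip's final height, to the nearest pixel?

1912 px

First fit — 5:3 into 1804×1353 spans the width: 1804.00 × 1082.40.
4×3 in 3824×2390: fills the height, so the intermediate becomes 3186.67 × 2390.00 — a scale of ×1.7664.
So the clip's height is 1082.40 × 1.7664 ≈ 1912.00.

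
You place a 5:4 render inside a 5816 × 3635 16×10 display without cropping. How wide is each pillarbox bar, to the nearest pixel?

636 px

5:4 is narrower than 16×10, so it spans the full height.
The render is 3635 × 5/4 ≈ 4543.75 px wide.
5816 − 4543.75 = 1272.25 px of bars (636.12 each).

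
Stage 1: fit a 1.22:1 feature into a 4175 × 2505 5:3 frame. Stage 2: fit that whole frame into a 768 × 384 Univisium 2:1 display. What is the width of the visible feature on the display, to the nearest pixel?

Inside the 4175×2505 canvas the feature is height-limited at 3056.10 × 2505.00.
The 5:3 canvas is height-limited in 768×384, giving 640.00 × 384.00; scale factor 0.1533.
So the feature's width is 3056.10 × 0.1533 ≈ 468.48.

468 px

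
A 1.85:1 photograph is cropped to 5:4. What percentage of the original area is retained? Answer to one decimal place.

Going from 1.85:1 to 5:4 means cutting width while keeping height.
Fraction kept = (1.250)/(1.850) ≈ 67.57%.

67.6%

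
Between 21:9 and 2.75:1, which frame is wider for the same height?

2.75:1

21:9 = 2.333 and 2.75; 2.75 > 2.333.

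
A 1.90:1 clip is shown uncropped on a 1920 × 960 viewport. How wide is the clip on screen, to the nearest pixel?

1.90:1 (1.900) < Univisium 2:1 (2.000), so the clip fills the height.
The clip is 960 × 1.900 ≈ 1824.00 px wide.

1824 px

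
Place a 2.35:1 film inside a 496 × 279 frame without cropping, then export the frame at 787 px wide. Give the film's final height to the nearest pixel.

In the 496×279 frame the film fills the width: height = 496 / 2.350 ≈ 211.06 px.
Scaling 496 → 787 is ×1.5867, so the height becomes 211.06 × 1.5867 ≈ 334.89 px.

335 px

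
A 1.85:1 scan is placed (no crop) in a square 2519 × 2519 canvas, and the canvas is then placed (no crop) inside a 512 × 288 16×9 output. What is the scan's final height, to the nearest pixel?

156 px

1.85:1 in 2519×2519: fills the width, so the scan is 2519.00 × 1361.62.
square in 512×288: fills the height, so the intermediate becomes 288.00 × 288.00 — a scale of ×0.1143.
So the scan's height is 1361.62 × 0.1143 ≈ 155.68.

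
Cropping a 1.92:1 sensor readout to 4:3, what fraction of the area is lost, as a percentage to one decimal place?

30.6%

4:3 is narrower than 1.92:1, so the crop keeps the full height and trims the width.
Fraction kept = (1.333)/(1.920) ≈ 69.44%, so 30.56% is lost.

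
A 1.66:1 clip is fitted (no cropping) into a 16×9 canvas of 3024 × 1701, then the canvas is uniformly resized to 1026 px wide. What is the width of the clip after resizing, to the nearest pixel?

At 3024×1701 the clip is height-limited, so width = 1701 × 1.660 ≈ 2823.66 px.
The frame scales by 1026/3024 = 0.3393; 2823.66 × 0.3393 ≈ 958.03 px.

958 px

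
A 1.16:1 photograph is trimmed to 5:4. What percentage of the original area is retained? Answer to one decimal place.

Going from 1.16:1 to 5:4 means cutting height while keeping width.
Area ratio = (1.160)/(1.250) = 92.80% retained.

92.8%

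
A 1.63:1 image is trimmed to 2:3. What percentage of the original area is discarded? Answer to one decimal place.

2:3 is narrower than 1.63:1, so the crop keeps the full height and trims the width.
Fraction kept = (0.667)/(1.630) ≈ 40.90%, so 59.10% is lost.

59.1%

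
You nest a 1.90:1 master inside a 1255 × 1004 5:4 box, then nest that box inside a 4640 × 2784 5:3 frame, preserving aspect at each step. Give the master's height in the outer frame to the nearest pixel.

Inside the 1255×1004 canvas the master is width-limited at 1255.00 × 660.53.
The 5:4 canvas is height-limited in 4640×2784, giving 3480.00 × 2784.00; scale factor 2.7729.
So the master's height is 660.53 × 2.7729 ≈ 1831.58.

1832 px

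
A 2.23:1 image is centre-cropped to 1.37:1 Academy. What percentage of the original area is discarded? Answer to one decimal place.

38.6%

1.37:1 Academy is narrower than 2.23:1, so the crop keeps the full height and trims the width.
Fraction kept = (1.370)/(2.230) ≈ 61.43%, so 38.57% is lost.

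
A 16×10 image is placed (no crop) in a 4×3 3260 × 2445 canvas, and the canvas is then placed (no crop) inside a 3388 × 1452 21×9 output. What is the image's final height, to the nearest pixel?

1210 px

First fit — 16×10 into 3260×2445 spans the width: 3260.00 × 2037.50.
4×3 in 3388×1452: fills the height, so the intermediate becomes 1936.00 × 1452.00 — a scale of ×0.5939.
Applying the same ×0.5939: 2037.50 → 1210.00.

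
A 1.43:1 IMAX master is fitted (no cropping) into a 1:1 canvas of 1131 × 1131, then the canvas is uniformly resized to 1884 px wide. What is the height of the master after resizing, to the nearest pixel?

In the 1131×1131 frame the master fills the width: height = 1131 / 1.430 ≈ 790.91 px.
Resizing to 1884 px wide multiplies everything by 1.6658: 790.91 → 1317.48 px.

1317 px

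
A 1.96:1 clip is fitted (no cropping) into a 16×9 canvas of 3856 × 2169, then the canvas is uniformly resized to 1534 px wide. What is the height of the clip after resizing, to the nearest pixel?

At 3856×2169 the clip is width-limited, so height = 3856 / 1.960 ≈ 1967.35 px.
Scaling 3856 → 1534 is ×0.3978, so the height becomes 1967.35 × 0.3978 ≈ 782.65 px.

783 px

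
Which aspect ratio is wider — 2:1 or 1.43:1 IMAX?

2 and 1.43; 2 > 1.43.

2:1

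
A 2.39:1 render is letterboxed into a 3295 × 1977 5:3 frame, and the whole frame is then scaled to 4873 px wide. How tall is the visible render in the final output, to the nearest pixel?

At 3295×1977 the render is width-limited, so height = 3295 / 2.390 ≈ 1378.66 px.
Resizing to 4873 px wide multiplies everything by 1.4789: 1378.66 → 2038.91 px.

2039 px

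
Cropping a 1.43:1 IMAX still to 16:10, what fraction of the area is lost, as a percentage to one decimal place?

10.6%

16:10 is wider than 1.43:1 IMAX, so the crop keeps the full width and trims the height.
Fraction kept = (1.430)/(1.600) ≈ 89.38%, so 10.62% is lost.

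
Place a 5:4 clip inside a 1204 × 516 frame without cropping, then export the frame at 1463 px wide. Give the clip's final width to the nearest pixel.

784 px

In the 1204×516 frame the clip fills the height: width = 516 × 5/4 ≈ 645.00 px.
The frame scales by 1463/1204 = 1.2151; 645.00 × 1.2151 ≈ 783.75 px.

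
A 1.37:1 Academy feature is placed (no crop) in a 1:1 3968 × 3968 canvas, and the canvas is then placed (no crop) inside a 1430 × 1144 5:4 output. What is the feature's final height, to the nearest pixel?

835 px

1.37:1 Academy in 3968×3968: fills the width, so the feature is 3968.00 × 2896.35.
1:1 in 1430×1144: fills the height, so the intermediate becomes 1144.00 × 1144.00 — a scale of ×0.2883.
The feature scales with it: height 2896.35 × 0.2883 ≈ 835.04.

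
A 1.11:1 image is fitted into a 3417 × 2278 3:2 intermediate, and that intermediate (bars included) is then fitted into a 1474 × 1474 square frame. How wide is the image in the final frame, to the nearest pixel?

Inside the 3417×2278 canvas the image is height-limited at 2528.58 × 2278.00.
The 3:2 canvas is width-limited in 1474×1474, giving 1474.00 × 982.67; scale factor 0.4314.
The image scales with it: width 2528.58 × 0.4314 ≈ 1090.76.

1091 px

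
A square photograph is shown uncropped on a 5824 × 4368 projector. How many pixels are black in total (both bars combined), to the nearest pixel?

6359808 pixels

square (1.000) < 4:3 (1.333), so the photograph fills the height.
Content width = 4368 × 1/1 ≈ 4368.0000 px.
5824 − 4368.0000 = 1456.0000 px of bars.
Bar area = 1456.0000 × 4368 ≈ 6359808 px.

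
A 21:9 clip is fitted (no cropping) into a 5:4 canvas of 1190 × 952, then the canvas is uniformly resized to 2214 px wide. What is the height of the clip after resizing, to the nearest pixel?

In the 1190×952 frame the clip fills the width: height = 1190 × 9/21 ≈ 510.00 px.
Resizing to 2214 px wide multiplies everything by 1.8605: 510.00 → 948.86 px.

949 px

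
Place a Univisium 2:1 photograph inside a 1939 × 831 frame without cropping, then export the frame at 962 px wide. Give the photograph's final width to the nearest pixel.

825 px

In the 1939×831 frame the photograph fills the height: width = 831 × 2/1 ≈ 1662.00 px.
Scaling 1939 → 962 is ×0.4961, so the width becomes 1662.00 × 0.4961 ≈ 824.57 px.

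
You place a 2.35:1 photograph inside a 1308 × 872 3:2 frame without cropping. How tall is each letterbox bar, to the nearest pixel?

158 px

Since 2.350 > 1.500, the photograph is width-limited.
The photograph is 1308 / 2.350 ≈ 556.60 px tall.
Leftover height: 872 − 556.60 = 315.40 px → 157.70 each side.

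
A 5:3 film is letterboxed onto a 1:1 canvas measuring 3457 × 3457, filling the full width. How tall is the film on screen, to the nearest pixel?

2074 px

The film is 3457 × 3/5 ≈ 2074.20 px tall.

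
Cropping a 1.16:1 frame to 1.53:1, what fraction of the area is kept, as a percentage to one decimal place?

Going from 1.16:1 to 1.53:1 means cutting height while keeping width.
Fraction kept = (1.160)/(1.530) ≈ 75.82%.

75.8%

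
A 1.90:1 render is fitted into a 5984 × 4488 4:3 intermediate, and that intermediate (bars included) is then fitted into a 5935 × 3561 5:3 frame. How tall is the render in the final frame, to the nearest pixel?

1.90:1 in 5984×4488: fills the width, so the render is 5984.00 × 3149.47.
The 4:3 canvas is height-limited in 5935×3561, giving 4748.00 × 3561.00; scale factor 0.7934.
So the render's height is 3149.47 × 0.7934 ≈ 2498.95.

2499 px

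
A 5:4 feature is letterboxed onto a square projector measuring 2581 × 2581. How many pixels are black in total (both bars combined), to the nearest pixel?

1332312 pixels

5:4 (1.250) > square (1.000), so the feature fills the width.
The feature is 2581 × 4/5 ≈ 2064.8000 px tall.
2581 − 2064.8000 = 516.2000 px of bars.
That's 516.2000 × 2581 ≈ 1332312 black pixels.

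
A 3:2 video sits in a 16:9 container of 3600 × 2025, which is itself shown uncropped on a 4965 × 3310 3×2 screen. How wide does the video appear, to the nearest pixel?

3:2 in 3600×2025: fills the height, so the video is 3037.50 × 2025.00.
16:9 in 4965×3310: fills the width, so the intermediate becomes 4965.00 × 2792.81 — a scale of ×1.3792.
Applying the same ×1.3792: 3037.50 → 4189.22.

4189 px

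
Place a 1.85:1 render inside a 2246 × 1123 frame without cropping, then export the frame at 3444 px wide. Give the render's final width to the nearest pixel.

3186 px

Fitted into 2246×1123, the render spans the height; its width is 1123 × 1.850 ≈ 2077.55 px.
Resizing to 3444 px wide multiplies everything by 1.5334: 2077.55 → 3185.70 px.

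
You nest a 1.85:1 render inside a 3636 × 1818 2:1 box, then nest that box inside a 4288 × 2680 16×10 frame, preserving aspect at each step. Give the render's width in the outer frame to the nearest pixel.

3966 px

1.85:1 in 3636×1818: fills the height, so the render is 3363.30 × 1818.00.
2:1 in 4288×2680: fills the width, so the intermediate becomes 4288.00 × 2144.00 — a scale of ×1.1793.
The render scales with it: width 3363.30 × 1.1793 ≈ 3966.40.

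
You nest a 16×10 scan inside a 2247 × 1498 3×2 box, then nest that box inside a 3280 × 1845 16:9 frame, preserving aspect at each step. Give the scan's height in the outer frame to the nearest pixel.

1730 px

16×10 in 2247×1498: fills the width, so the scan is 2247.00 × 1404.38.
The 3×2 canvas is height-limited in 3280×1845, giving 2767.50 × 1845.00; scale factor 1.2316.
The scan scales with it: height 1404.38 × 1.2316 ≈ 1729.69.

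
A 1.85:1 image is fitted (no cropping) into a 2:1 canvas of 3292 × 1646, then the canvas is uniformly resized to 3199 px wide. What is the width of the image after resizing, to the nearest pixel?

2959 px

Fitted into 3292×1646, the image spans the height; its width is 1646 × 1.850 ≈ 3045.10 px.
The frame scales by 3199/3292 = 0.9717; 3045.10 × 0.9717 ≈ 2959.07 px.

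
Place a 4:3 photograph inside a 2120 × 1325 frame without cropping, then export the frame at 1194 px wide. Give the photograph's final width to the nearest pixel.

995 px

At 2120×1325 the photograph is height-limited, so width = 1325 × 4/3 ≈ 1766.67 px.
Resizing to 1194 px wide multiplies everything by 0.5632: 1766.67 → 995.00 px.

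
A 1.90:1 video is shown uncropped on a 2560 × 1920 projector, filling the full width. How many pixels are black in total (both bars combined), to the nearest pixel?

1465937 pixels

That makes the image 1347.3684 px tall (2560 / 1.900).
Black = 1920 − 1347.3684 = 572.6316 px.
Across the 2560-px span: 572.6316 × 2560 ≈ 1465937 px.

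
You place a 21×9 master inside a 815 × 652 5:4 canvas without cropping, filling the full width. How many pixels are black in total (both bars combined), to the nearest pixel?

Content height = 815 × 9/21 ≈ 349.2857 px.
Leftover height: 652 − 349.2857 = 302.7143 px.
Bar area = 302.7143 × 815 ≈ 246712 px.

246712 pixels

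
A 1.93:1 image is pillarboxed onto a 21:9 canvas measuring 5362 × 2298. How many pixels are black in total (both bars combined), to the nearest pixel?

1.93:1 (1.930) < 21:9 (2.333), so the image fills the height.
Content width = 2298 × 1.930 ≈ 4435.1400 px.
Leftover width: 5362 − 4435.1400 = 926.8600 px.
Across the 2298-px span: 926.8600 × 2298 ≈ 2129924 px.

2129924 pixels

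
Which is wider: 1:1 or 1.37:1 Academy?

1 and 1.37; 1.37 > 1.

1.37:1 Academy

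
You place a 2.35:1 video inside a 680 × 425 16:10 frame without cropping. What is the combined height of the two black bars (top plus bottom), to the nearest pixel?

136 px

Since 2.350 > 1.600, the video is width-limited.
That makes the image 289.36 px tall (680 / 2.350).
425 − 289.36 = 135.64 px of bars.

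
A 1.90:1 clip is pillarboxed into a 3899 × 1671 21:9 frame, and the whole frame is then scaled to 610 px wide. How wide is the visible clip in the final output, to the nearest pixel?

497 px

At 3899×1671 the clip is height-limited, so width = 1671 × 1.900 ≈ 3174.90 px.
Resizing to 610 px wide multiplies everything by 0.1565: 3174.90 → 496.71 px.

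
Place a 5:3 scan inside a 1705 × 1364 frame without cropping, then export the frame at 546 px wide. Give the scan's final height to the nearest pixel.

328 px

Fitted into 1705×1364, the scan spans the width; its height is 1705 × 3/5 ≈ 1023.00 px.
The frame scales by 546/1705 = 0.3202; 1023.00 × 0.3202 ≈ 327.60 px.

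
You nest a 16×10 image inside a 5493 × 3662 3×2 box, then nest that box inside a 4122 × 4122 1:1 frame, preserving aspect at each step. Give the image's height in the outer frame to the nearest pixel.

2576 px

First fit — 16×10 into 5493×3662 spans the width: 5493.00 × 3433.12.
The 3×2 canvas is width-limited in 4122×4122, giving 4122.00 × 2748.00; scale factor 0.7504.
Applying the same ×0.7504: 3433.12 → 2576.25.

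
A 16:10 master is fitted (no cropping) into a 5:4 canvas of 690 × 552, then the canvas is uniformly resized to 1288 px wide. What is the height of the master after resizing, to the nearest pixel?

At 690×552 the master is width-limited, so height = 690 × 10/16 ≈ 431.25 px.
The frame scales by 1288/690 = 1.8667; 431.25 × 1.8667 ≈ 805.00 px.

805 px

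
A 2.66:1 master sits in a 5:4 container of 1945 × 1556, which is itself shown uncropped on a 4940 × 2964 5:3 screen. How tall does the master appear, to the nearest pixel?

First fit — 2.66:1 into 1945×1556 spans the width: 1945.00 × 731.20.
5:4 in 4940×2964: fills the height, so the intermediate becomes 3705.00 × 2964.00 — a scale of ×1.9049.
So the master's height is 731.20 × 1.9049 ≈ 1392.86.

1393 px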